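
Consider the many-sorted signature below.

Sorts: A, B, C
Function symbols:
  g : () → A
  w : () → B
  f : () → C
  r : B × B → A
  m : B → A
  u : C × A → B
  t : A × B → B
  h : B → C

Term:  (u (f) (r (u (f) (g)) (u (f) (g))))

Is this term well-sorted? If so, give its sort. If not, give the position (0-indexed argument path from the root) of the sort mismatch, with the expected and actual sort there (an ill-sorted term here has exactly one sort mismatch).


  (f) : C
      (f) : C
      (g) : A
    (u (f) (g)) : B
      (f) : C
      (g) : A
    (u (f) (g)) : B
  (r (u (f) (g)) (u (f) (g))) : A
(u (f) (r (u (f) (g)) (u (f) (g)))) : B

well-sorted; sort = B


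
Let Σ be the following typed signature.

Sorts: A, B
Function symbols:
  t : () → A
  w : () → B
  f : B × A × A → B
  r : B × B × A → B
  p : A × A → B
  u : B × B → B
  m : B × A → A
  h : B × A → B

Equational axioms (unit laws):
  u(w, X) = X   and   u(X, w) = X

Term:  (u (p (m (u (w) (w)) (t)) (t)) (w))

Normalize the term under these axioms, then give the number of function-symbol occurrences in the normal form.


1. (u (p (m (u (w) (w)) (t)) (t)) (w))  →  (p (m (u (w) (w)) (t)) (t))
2. (p (m (u (w) (w)) (t)) (t))  →  (p (m (w) (t)) (t))
normal form: (p (m (w) (t)) (t))

size = 5


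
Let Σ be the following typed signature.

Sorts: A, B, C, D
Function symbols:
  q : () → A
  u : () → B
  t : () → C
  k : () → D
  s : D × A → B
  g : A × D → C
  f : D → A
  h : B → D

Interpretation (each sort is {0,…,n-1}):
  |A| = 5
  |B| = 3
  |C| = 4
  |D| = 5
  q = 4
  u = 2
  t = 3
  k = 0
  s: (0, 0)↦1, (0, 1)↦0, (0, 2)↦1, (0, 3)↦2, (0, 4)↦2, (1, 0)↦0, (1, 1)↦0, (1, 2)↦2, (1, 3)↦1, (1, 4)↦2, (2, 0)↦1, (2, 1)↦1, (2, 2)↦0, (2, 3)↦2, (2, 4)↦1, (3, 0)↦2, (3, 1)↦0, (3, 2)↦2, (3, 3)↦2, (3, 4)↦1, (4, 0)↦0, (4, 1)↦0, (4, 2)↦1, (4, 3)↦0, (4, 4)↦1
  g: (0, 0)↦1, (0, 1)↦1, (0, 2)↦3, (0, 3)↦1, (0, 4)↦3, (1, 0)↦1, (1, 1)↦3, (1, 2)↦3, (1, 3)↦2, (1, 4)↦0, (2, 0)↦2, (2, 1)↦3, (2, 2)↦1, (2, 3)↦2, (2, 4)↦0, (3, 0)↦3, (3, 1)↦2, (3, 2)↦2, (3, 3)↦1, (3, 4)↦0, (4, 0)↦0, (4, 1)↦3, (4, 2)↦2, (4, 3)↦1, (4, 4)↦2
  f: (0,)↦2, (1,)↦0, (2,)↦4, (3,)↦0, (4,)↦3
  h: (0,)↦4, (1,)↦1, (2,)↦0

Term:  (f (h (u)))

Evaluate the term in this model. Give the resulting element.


  u = 2
  (h (u)) = h(2,) = 0
  (f (h (u))) = f(0,) = 2

value = 2


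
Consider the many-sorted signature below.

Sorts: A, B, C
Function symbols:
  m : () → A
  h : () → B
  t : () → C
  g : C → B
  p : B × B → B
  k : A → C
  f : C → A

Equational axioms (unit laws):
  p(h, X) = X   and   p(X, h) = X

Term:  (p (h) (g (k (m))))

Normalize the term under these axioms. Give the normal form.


1. (p (h) (g (k (m))))  →  (g (k (m)))

normal form = (g (k (m)))


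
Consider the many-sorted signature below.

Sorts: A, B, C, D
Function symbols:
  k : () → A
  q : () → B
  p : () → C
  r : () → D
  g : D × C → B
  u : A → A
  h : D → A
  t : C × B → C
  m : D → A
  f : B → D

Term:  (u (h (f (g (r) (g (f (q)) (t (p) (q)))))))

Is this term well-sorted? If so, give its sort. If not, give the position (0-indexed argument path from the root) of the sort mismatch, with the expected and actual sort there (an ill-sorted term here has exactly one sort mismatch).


ill-sorted at position [0, 0, 0, 1]: expected C, got B

        (r) : D
            (q) : B
          (f (q)) : D
            (p) : C
            (q) : B
          (t (p) (q)) : C
        (g (f (q)) (t (p) (q))) : B
      (g (r) (g (f (q)) (t (p) (q)))) : ✗ arg 1 at [0, 0, 0, 1] has sort B, expected C


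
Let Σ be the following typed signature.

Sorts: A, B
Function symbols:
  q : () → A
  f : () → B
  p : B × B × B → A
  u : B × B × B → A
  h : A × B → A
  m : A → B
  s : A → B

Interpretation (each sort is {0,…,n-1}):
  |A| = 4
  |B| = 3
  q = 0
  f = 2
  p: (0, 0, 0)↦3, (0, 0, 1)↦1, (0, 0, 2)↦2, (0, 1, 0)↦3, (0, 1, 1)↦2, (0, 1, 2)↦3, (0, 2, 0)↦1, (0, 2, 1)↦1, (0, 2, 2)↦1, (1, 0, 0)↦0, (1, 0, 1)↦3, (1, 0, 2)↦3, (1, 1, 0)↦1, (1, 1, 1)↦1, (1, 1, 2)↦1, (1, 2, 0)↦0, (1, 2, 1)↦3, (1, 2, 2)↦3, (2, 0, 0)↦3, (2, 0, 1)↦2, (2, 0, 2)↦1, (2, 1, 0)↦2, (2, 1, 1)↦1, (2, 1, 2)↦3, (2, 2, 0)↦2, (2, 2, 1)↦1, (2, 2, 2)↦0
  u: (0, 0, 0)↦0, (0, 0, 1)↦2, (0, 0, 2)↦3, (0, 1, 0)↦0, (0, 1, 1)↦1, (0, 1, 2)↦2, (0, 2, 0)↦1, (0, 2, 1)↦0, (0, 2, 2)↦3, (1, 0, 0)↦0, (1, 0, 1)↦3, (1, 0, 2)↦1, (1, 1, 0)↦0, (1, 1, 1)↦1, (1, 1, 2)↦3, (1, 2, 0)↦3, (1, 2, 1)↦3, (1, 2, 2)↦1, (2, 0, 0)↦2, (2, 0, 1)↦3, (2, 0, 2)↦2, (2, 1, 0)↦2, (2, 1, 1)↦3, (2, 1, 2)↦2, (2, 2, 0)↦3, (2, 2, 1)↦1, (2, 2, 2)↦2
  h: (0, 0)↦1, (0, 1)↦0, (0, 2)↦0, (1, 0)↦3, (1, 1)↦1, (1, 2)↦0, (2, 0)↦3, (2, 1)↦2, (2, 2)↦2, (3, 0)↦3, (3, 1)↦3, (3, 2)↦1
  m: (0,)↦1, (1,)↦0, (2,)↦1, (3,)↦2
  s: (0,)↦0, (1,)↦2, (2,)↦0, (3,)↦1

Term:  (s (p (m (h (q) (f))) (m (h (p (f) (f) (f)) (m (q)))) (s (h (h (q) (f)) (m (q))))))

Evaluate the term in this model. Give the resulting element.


  q = 0
  f = 2
  (h (q) (f)) = h(0, 2) = 0
  (m (h (q) (f))) = m(0,) = 1
  f = 2
  f = 2
  f = 2
  (p (f) (f) (f)) = p(2, 2, 2) = 0
  q = 0
  (m (q)) = m(0,) = 1
  (h (p (f) (f) (f)) (m (q))) = h(0, 1) = 0
  (m (h (p (f) (f) (f)) (m (q)))) = m(0,) = 1
  q = 0
  f = 2
  (h (q) (f)) = h(0, 2) = 0
  q = 0
  (m (q)) = m(0,) = 1
  (h (h (q) (f)) (m (q))) = h(0, 1) = 0
  (s (h (h (q) (f)) (m (q)))) = s(0,) = 0
  (p (m (h (q) (f))) (m (h (p (f) (f) (f)) (m (q)))) (s (h (h (q) (f)) (m (q))))) = p(1, 1, 0) = 1
  (s (p (m (h (q) (f))) (m (h (p (f) (f) (f)) (m (q)))) (s (h (h (q) (f)) (m (q)))))) = s(1,) = 2

value = 2


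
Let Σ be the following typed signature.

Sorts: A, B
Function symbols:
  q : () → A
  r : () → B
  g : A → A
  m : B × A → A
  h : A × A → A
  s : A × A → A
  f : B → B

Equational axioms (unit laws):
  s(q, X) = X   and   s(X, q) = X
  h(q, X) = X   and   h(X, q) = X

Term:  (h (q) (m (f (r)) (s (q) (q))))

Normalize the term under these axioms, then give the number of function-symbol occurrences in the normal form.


1. (h (q) (m (f (r)) (s (q) (q))))  →  (m (f (r)) (s (q) (q)))
2. (m (f (r)) (s (q) (q)))  →  (m (f (r)) (q))
normal form: (m (f (r)) (q))

size = 4


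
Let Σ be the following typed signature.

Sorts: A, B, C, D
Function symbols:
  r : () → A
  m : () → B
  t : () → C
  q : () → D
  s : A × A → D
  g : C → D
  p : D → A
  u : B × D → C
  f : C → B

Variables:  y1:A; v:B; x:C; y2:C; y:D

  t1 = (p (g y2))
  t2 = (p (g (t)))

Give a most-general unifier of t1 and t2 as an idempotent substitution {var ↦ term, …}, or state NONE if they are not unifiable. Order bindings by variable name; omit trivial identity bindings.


{y2 ↦ (t)}


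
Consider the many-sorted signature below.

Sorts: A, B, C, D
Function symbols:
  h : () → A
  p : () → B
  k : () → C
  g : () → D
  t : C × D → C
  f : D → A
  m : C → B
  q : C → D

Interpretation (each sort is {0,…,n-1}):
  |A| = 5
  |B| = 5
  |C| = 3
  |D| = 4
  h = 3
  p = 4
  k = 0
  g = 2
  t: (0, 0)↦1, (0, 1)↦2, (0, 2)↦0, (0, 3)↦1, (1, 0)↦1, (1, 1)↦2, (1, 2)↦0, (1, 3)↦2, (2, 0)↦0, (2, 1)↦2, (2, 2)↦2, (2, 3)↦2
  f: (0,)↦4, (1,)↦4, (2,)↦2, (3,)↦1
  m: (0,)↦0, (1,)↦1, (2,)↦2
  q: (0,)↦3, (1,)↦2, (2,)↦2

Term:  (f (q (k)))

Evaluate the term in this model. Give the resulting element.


value = 1

  k = 0
  (q (k)) = q(0,) = 3
  (f (q (k))) = f(3,) = 1


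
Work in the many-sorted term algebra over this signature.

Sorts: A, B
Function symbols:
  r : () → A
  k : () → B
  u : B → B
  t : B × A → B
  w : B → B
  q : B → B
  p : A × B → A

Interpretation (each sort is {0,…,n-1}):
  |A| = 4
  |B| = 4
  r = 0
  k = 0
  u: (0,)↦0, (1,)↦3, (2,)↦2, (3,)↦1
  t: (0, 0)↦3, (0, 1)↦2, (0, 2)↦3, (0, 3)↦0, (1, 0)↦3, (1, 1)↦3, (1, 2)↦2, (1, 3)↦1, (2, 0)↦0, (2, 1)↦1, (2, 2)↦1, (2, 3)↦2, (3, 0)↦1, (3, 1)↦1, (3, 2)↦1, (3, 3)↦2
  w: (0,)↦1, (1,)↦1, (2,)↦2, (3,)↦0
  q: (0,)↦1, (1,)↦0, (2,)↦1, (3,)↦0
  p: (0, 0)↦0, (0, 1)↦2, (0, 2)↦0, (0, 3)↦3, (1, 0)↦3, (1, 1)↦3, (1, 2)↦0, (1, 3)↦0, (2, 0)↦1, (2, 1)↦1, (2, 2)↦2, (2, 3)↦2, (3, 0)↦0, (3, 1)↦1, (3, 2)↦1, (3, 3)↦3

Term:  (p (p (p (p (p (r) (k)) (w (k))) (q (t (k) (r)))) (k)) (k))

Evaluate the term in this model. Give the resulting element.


  r = 0
  k = 0
  (p (r) (k)) = p(0, 0) = 0
  k = 0
  (w (k)) = w(0,) = 1
  (p (p (r) (k)) (w (k))) = p(0, 1) = 2
  k = 0
  r = 0
  (t (k) (r)) = t(0, 0) = 3
  (q (t (k) (r))) = q(3,) = 0
  (p (p (p (r) (k)) (w (k))) (q (t (k) (r)))) = p(2, 0) = 1
  k = 0
  (p (p (p (p (r) (k)) (w (k))) (q (t (k) (r)))) (k)) = p(1, 0) = 3
  k = 0
  (p (p (p (p (p (r) (k)) (w (k))) (q (t (k) (r)))) (k)) (k)) = p(3, 0) = 0

value = 0


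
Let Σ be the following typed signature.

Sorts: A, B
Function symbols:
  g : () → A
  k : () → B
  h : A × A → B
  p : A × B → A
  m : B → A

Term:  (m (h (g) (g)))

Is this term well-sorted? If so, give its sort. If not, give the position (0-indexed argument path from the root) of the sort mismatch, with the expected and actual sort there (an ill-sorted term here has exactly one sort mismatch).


well-sorted; sort = A

    (g) : A
    (g) : A
  (h (g) (g)) : B
(m (h (g) (g))) : A


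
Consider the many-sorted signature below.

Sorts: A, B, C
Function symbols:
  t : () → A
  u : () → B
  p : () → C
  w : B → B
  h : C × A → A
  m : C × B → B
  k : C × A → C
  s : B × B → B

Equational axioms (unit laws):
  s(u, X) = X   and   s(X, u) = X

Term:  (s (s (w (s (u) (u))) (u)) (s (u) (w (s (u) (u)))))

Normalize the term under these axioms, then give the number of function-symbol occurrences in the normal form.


1. (s (s (w (s (u) (u))) (u)) (s (u) (w (s (u) (u)))))  →  (s (w (s (u) (u))) (s (u) (w (s (u) (u)))))
2. (s (w (s (u) (u))) (s (u) (w (s (u) (u)))))  →  (s (w (u)) (s (u) (w (s (u) (u)))))
3. (s (w (u)) (s (u) (w (s (u) (u)))))  →  (s (w (u)) (w (s (u) (u))))
4. (s (w (u)) (w (s (u) (u))))  →  (s (w (u)) (w (u)))
normal form: (s (w (u)) (w (u)))

size = 5


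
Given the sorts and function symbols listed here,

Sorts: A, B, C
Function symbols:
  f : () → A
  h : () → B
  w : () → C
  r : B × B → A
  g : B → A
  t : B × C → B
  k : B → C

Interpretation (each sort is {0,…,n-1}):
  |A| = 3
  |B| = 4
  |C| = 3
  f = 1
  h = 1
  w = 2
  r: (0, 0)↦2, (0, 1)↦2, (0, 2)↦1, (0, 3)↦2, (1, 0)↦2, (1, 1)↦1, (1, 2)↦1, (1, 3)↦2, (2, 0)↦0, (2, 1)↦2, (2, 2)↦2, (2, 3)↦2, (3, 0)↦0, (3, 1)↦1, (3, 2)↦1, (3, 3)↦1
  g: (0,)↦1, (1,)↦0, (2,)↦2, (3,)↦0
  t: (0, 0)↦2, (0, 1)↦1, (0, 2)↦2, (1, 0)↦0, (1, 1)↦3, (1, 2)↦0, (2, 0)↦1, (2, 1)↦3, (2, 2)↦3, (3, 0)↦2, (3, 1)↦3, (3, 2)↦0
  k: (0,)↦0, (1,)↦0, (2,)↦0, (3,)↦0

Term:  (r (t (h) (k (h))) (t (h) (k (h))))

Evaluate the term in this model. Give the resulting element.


value = 2

  h = 1
  h = 1
  (k (h)) = k(1,) = 0
  (t (h) (k (h))) = t(1, 0) = 0
  h = 1
  h = 1
  (k (h)) = k(1,) = 0
  (t (h) (k (h))) = t(1, 0) = 0
  (r (t (h) (k (h))) (t (h) (k (h)))) = r(0, 0) = 2


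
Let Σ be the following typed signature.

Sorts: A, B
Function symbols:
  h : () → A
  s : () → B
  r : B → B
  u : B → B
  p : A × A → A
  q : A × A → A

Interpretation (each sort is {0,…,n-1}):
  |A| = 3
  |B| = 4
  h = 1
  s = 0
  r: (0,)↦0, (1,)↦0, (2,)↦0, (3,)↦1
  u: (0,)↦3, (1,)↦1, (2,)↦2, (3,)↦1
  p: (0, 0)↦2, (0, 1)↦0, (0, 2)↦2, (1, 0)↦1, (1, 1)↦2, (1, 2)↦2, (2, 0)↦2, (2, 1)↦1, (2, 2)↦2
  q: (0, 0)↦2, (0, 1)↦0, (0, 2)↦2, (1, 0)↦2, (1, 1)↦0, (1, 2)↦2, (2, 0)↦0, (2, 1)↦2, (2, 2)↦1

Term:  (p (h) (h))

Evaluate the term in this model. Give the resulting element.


  h = 1
  h = 1
  (p (h) (h)) = p(1, 1) = 2

value = 2


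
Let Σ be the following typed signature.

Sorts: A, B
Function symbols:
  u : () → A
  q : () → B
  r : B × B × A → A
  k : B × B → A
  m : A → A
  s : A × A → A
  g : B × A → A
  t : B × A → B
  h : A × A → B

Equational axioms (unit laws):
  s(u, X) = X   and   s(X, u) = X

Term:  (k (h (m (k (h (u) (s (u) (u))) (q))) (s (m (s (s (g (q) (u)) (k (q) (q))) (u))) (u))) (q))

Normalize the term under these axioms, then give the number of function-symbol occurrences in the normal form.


size = 17

1. (k (h (m (k (h (u) (s (u) (u))) (q))) (s (m (s (s (g (q) (u)) (k (q) (q))) (u))) (u))) (q))  →  (k (h (m (k (h (u) (u)) (q))) (s (m (s (s (g (q) (u)) (k (q) (q))) (u))) (u))) (q))
2. (k (h (m (k (h (u) (u)) (q))) (s (m (s (s (g (q) (u)) (k (q) (q))) (u))) (u))) (q))  →  (k (h (m (k (h (u) (u)) (q))) (m (s (s (g (q) (u)) (k (q) (q))) (u)))) (q))
3. (k (h (m (k (h (u) (u)) (q))) (m (s (s (g (q) (u)) (k (q) (q))) (u)))) (q))  →  (k (h (m (k (h (u) (u)) (q))) (m (s (g (q) (u)) (k (q) (q))))) (q))
normal form: (k (h (m (k (h (u) (u)) (q))) (m (s (g (q) (u)) (k (q) (q))))) (q))


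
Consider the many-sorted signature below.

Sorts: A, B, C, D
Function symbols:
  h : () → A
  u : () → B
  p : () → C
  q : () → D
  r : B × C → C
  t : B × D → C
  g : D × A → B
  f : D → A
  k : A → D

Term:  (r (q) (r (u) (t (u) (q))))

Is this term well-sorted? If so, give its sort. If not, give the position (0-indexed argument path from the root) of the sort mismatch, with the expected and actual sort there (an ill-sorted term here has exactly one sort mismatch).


ill-sorted at position [0]: expected B, got D

  (q) : D
    (u) : B
      (u) : B
      (q) : D
    (t (u) (q)) : C
  (r (u) (t (u) (q))) : C
(r (q) (r (u) (t (u) (q)))) : ✗ arg 0 at [0] has sort D, expected B


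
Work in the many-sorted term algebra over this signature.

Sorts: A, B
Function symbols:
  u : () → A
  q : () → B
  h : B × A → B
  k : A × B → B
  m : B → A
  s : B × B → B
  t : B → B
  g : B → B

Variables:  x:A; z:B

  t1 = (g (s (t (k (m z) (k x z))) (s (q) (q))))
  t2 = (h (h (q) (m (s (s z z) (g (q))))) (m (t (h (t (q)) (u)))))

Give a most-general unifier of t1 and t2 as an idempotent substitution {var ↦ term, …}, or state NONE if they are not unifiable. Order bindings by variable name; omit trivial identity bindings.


head clash or occurs-check failure — not unifiable

NONE (not unifiable)


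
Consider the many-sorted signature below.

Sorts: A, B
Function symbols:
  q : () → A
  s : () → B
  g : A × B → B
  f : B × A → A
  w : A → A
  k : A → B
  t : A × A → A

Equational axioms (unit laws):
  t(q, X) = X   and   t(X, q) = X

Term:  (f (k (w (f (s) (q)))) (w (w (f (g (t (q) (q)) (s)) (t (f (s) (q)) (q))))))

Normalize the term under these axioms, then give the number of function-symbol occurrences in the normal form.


1. (f (k (w (f (s) (q)))) (w (w (f (g (t (q) (q)) (s)) (t (f (s) (q)) (q))))))  →  (f (k (w (f (s) (q)))) (w (w (f (g (q) (s)) (t (f (s) (q)) (q))))))
2. (f (k (w (f (s) (q)))) (w (w (f (g (q) (s)) (t (f (s) (q)) (q))))))  →  (f (k (w (f (s) (q)))) (w (w (f (g (q) (s)) (f (s) (q))))))
normal form: (f (k (w (f (s) (q)))) (w (w (f (g (q) (s)) (f (s) (q))))))

size = 15


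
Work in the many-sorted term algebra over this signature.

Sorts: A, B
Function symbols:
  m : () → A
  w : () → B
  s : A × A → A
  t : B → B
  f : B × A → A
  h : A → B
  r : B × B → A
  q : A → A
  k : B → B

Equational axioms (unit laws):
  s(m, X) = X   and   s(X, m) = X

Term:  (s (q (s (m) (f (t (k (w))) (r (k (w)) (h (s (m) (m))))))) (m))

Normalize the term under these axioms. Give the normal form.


1. (s (q (s (m) (f (t (k (w))) (r (k (w)) (h (s (m) (m))))))) (m))  →  (q (s (m) (f (t (k (w))) (r (k (w)) (h (s (m) (m)))))))
2. (q (s (m) (f (t (k (w))) (r (k (w)) (h (s (m) (m)))))))  →  (q (f (t (k (w))) (r (k (w)) (h (s (m) (m))))))
3. (q (f (t (k (w))) (r (k (w)) (h (s (m) (m))))))  →  (q (f (t (k (w))) (r (k (w)) (h (m)))))

normal form = (q (f (t (k (w))) (r (k (w)) (h (m)))))


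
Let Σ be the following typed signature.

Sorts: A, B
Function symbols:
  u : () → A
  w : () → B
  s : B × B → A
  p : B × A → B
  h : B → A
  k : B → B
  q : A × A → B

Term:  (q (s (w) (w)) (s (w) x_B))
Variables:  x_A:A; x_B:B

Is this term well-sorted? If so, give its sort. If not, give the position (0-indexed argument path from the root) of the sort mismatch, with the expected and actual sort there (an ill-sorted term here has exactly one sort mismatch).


    (w) : B
    (w) : B
  (s (w) (w)) : A
    (w) : B
    x_B : B
  (s (w) x_B) : A
(q (s (w) (w)) (s (w) x_B)) : B

well-sorted; sort = B


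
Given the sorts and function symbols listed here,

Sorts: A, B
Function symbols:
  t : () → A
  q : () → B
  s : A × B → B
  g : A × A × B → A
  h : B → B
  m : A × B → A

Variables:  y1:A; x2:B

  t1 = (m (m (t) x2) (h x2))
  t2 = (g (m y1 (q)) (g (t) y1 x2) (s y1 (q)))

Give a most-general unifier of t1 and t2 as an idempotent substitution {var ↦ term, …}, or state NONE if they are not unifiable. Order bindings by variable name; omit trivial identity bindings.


NONE (not unifiable)

head clash or occurs-check failure — not unifiable


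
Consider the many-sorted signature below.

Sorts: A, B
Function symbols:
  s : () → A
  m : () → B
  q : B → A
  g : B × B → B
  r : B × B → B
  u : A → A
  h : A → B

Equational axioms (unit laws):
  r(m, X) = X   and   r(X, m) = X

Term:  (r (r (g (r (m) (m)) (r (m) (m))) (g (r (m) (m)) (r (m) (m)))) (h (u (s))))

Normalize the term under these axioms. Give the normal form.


normal form = (r (r (g (m) (m)) (g (m) (m))) (h (u (s))))

1. (r (r (g (r (m) (m)) (r (m) (m))) (g (r (m) (m)) (r (m) (m)))) (h (u (s))))  →  (r (r (g (m) (r (m) (m))) (g (r (m) (m)) (r (m) (m)))) (h (u (s))))
2. (r (r (g (m) (r (m) (m))) (g (r (m) (m)) (r (m) (m)))) (h (u (s))))  →  (r (r (g (m) (m)) (g (r (m) (m)) (r (m) (m)))) (h (u (s))))
3. (r (r (g (m) (m)) (g (r (m) (m)) (r (m) (m)))) (h (u (s))))  →  (r (r (g (m) (m)) (g (m) (r (m) (m)))) (h (u (s))))
4. (r (r (g (m) (m)) (g (m) (r (m) (m)))) (h (u (s))))  →  (r (r (g (m) (m)) (g (m) (m))) (h (u (s))))


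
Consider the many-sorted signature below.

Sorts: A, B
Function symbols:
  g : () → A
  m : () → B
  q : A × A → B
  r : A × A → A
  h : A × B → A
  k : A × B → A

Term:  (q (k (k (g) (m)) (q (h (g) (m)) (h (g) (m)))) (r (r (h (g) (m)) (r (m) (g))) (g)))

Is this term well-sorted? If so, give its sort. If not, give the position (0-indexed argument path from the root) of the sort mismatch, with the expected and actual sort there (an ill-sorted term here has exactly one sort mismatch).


ill-sorted at position [1, 0, 1, 0]: expected A, got B

      (g) : A
      (m) : B
    (k (g) (m)) : A
        (g) : A
        (m) : B
      (h (g) (m)) : A
        (g) : A
        (m) : B
      (h (g) (m)) : A
    (q (h (g) (m)) (h (g) (m))) : B
  (k (k (g) (m)) (q (h (g) (m)) (h (g) (m)))) : A
        (g) : A
        (m) : B
      (h (g) (m)) : A
        (m) : B
        (g) : A
      (r (m) (g)) : ✗ arg 0 at [1, 0, 1, 0] has sort B, expected A
    (g) : A


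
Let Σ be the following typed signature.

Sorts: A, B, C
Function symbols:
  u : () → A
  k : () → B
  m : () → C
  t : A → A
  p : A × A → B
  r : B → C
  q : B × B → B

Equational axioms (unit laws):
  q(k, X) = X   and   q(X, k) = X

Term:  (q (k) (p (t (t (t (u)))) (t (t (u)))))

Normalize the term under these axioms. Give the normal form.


normal form = (p (t (t (t (u)))) (t (t (u))))

1. (q (k) (p (t (t (t (u)))) (t (t (u)))))  →  (p (t (t (t (u)))) (t (t (u))))


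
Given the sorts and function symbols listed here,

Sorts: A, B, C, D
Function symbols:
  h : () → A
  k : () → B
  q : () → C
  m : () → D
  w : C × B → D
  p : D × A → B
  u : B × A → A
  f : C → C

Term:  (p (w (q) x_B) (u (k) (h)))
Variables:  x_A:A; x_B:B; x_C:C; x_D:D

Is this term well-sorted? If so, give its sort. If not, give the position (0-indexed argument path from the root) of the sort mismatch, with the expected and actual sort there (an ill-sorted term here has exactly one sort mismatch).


well-sorted; sort = B

    (q) : C
    x_B : B
  (w (q) x_B) : D
    (k) : B
    (h) : A
  (u (k) (h)) : A
(p (w (q) x_B) (u (k) (h))) : B


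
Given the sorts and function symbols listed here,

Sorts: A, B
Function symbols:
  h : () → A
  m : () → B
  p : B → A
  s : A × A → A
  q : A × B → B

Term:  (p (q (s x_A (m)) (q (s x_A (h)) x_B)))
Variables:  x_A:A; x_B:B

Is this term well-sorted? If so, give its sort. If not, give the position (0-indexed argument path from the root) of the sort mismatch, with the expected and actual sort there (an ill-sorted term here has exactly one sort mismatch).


      x_A : A
      (m) : B
    (s x_A (m)) : ✗ arg 1 at [0, 0, 1] has sort B, expected A
        x_A : A
        (h) : A
      (s x_A (h)) : A
      x_B : B
    (q (s x_A (h)) x_B) : B

ill-sorted at position [0, 0, 1]: expected A, got B


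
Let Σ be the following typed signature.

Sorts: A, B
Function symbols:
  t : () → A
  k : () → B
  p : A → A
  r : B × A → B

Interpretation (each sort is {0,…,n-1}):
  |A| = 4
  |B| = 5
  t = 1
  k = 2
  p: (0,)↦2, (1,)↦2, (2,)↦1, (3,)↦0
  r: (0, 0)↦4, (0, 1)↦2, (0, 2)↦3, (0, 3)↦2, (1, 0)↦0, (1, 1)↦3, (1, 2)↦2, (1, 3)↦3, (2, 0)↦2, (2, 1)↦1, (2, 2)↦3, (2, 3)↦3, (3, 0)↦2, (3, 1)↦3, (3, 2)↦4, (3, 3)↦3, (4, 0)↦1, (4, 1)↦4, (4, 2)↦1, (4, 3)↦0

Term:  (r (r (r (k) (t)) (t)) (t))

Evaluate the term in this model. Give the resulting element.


value = 3

  k = 2
  t = 1
  (r (k) (t)) = r(2, 1) = 1
  t = 1
  (r (r (k) (t)) (t)) = r(1, 1) = 3
  t = 1
  (r (r (r (k) (t)) (t)) (t)) = r(3, 1) = 3


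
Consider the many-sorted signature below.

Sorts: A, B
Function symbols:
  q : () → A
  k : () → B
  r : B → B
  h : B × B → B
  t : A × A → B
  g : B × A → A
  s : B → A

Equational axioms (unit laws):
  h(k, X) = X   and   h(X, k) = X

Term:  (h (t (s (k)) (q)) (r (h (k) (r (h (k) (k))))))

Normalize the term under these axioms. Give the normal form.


1. (h (t (s (k)) (q)) (r (h (k) (r (h (k) (k))))))  →  (h (t (s (k)) (q)) (r (r (h (k) (k)))))
2. (h (t (s (k)) (q)) (r (r (h (k) (k)))))  →  (h (t (s (k)) (q)) (r (r (k))))

normal form = (h (t (s (k)) (q)) (r (r (k))))


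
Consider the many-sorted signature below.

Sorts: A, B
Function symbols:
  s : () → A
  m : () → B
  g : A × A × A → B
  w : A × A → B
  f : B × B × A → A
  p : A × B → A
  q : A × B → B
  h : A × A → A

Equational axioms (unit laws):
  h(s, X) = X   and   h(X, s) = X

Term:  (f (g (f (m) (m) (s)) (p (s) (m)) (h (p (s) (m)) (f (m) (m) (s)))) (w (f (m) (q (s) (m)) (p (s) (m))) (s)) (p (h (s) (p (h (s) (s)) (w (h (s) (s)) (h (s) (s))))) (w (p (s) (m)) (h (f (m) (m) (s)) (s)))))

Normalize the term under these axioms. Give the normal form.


1. (f (g (f (m) (m) (s)) (p (s) (m)) (h (p (s) (m)) (f (m) (m) (s)))) (w (f (m) (q (s) (m)) (p (s) (m))) (s)) (p (h (s) (p (h (s) (s)) (w (h (s) (s)) (h (s) (s))))) (w (p (s) (m)) (h (f (m) (m) (s)) (s)))))  →  (f (g (f (m) (m) (s)) (p (s) (m)) (h (p (s) (m)) (f (m) (m) (s)))) (w (f (m) (q (s) (m)) (p (s) (m))) (s)) (p (p (h (s) (s)) (w (h (s) (s)) (h (s) (s)))) (w (p (s) (m)) (h (f (m) (m) (s)) (s)))))
2. (f (g (f (m) (m) (s)) (p (s) (m)) (h (p (s) (m)) (f (m) (m) (s)))) (w (f (m) (q (s) (m)) (p (s) (m))) (s)) (p (p (h (s) (s)) (w (h (s) (s)) (h (s) (s)))) (w (p (s) (m)) (h (f (m) (m) (s)) (s)))))  →  (f (g (f (m) (m) (s)) (p (s) (m)) (h (p (s) (m)) (f (m) (m) (s)))) (w (f (m) (q (s) (m)) (p (s) (m))) (s)) (p (p (s) (w (h (s) (s)) (h (s) (s)))) (w (p (s) (m)) (h (f (m) (m) (s)) (s)))))
3. (f (g (f (m) (m) (s)) (p (s) (m)) (h (p (s) (m)) (f (m) (m) (s)))) (w (f (m) (q (s) (m)) (p (s) (m))) (s)) (p (p (s) (w (h (s) (s)) (h (s) (s)))) (w (p (s) (m)) (h (f (m) (m) (s)) (s)))))  →  (f (g (f (m) (m) (s)) (p (s) (m)) (h (p (s) (m)) (f (m) (m) (s)))) (w (f (m) (q (s) (m)) (p (s) (m))) (s)) (p (p (s) (w (s) (h (s) (s)))) (w (p (s) (m)) (h (f (m) (m) (s)) (s)))))
4. (f (g (f (m) (m) (s)) (p (s) (m)) (h (p (s) (m)) (f (m) (m) (s)))) (w (f (m) (q (s) (m)) (p (s) (m))) (s)) (p (p (s) (w (s) (h (s) (s)))) (w (p (s) (m)) (h (f (m) (m) (s)) (s)))))  →  (f (g (f (m) (m) (s)) (p (s) (m)) (h (p (s) (m)) (f (m) (m) (s)))) (w (f (m) (q (s) (m)) (p (s) (m))) (s)) (p (p (s) (w (s) (s))) (w (p (s) (m)) (h (f (m) (m) (s)) (s)))))
5. (f (g (f (m) (m) (s)) (p (s) (m)) (h (p (s) (m)) (f (m) (m) (s)))) (w (f (m) (q (s) (m)) (p (s) (m))) (s)) (p (p (s) (w (s) (s))) (w (p (s) (m)) (h (f (m) (m) (s)) (s)))))  →  (f (g (f (m) (m) (s)) (p (s) (m)) (h (p (s) (m)) (f (m) (m) (s)))) (w (f (m) (q (s) (m)) (p (s) (m))) (s)) (p (p (s) (w (s) (s))) (w (p (s) (m)) (f (m) (m) (s)))))

normal form = (f (g (f (m) (m) (s)) (p (s) (m)) (h (p (s) (m)) (f (m) (m) (s)))) (w (f (m) (q (s) (m)) (p (s) (m))) (s)) (p (p (s) (w (s) (s))) (w (p (s) (m)) (f (m) (m) (s)))))


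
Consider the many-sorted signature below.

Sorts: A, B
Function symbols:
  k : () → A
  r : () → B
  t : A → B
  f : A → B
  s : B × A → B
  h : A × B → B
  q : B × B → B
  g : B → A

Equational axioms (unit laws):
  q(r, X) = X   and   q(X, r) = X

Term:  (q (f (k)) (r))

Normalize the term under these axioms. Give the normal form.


1. (q (f (k)) (r))  →  (f (k))

normal form = (f (k))


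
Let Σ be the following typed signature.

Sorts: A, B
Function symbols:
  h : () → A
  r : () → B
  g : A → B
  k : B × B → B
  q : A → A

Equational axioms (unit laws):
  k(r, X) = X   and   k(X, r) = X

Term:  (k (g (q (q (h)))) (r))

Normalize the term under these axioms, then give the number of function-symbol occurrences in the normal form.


1. (k (g (q (q (h)))) (r))  →  (g (q (q (h))))
normal form: (g (q (q (h))))

size = 4


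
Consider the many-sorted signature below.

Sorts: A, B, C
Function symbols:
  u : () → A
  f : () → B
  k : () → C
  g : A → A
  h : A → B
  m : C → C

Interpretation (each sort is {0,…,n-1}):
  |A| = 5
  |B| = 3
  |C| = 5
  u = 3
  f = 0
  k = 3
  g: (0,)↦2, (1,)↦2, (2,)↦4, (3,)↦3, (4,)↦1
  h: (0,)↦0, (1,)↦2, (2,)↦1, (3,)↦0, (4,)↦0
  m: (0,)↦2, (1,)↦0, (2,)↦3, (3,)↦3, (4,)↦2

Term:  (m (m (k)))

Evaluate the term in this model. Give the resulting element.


  k = 3
  (m (k)) = m(3,) = 3
  (m (m (k))) = m(3,) = 3

value = 3


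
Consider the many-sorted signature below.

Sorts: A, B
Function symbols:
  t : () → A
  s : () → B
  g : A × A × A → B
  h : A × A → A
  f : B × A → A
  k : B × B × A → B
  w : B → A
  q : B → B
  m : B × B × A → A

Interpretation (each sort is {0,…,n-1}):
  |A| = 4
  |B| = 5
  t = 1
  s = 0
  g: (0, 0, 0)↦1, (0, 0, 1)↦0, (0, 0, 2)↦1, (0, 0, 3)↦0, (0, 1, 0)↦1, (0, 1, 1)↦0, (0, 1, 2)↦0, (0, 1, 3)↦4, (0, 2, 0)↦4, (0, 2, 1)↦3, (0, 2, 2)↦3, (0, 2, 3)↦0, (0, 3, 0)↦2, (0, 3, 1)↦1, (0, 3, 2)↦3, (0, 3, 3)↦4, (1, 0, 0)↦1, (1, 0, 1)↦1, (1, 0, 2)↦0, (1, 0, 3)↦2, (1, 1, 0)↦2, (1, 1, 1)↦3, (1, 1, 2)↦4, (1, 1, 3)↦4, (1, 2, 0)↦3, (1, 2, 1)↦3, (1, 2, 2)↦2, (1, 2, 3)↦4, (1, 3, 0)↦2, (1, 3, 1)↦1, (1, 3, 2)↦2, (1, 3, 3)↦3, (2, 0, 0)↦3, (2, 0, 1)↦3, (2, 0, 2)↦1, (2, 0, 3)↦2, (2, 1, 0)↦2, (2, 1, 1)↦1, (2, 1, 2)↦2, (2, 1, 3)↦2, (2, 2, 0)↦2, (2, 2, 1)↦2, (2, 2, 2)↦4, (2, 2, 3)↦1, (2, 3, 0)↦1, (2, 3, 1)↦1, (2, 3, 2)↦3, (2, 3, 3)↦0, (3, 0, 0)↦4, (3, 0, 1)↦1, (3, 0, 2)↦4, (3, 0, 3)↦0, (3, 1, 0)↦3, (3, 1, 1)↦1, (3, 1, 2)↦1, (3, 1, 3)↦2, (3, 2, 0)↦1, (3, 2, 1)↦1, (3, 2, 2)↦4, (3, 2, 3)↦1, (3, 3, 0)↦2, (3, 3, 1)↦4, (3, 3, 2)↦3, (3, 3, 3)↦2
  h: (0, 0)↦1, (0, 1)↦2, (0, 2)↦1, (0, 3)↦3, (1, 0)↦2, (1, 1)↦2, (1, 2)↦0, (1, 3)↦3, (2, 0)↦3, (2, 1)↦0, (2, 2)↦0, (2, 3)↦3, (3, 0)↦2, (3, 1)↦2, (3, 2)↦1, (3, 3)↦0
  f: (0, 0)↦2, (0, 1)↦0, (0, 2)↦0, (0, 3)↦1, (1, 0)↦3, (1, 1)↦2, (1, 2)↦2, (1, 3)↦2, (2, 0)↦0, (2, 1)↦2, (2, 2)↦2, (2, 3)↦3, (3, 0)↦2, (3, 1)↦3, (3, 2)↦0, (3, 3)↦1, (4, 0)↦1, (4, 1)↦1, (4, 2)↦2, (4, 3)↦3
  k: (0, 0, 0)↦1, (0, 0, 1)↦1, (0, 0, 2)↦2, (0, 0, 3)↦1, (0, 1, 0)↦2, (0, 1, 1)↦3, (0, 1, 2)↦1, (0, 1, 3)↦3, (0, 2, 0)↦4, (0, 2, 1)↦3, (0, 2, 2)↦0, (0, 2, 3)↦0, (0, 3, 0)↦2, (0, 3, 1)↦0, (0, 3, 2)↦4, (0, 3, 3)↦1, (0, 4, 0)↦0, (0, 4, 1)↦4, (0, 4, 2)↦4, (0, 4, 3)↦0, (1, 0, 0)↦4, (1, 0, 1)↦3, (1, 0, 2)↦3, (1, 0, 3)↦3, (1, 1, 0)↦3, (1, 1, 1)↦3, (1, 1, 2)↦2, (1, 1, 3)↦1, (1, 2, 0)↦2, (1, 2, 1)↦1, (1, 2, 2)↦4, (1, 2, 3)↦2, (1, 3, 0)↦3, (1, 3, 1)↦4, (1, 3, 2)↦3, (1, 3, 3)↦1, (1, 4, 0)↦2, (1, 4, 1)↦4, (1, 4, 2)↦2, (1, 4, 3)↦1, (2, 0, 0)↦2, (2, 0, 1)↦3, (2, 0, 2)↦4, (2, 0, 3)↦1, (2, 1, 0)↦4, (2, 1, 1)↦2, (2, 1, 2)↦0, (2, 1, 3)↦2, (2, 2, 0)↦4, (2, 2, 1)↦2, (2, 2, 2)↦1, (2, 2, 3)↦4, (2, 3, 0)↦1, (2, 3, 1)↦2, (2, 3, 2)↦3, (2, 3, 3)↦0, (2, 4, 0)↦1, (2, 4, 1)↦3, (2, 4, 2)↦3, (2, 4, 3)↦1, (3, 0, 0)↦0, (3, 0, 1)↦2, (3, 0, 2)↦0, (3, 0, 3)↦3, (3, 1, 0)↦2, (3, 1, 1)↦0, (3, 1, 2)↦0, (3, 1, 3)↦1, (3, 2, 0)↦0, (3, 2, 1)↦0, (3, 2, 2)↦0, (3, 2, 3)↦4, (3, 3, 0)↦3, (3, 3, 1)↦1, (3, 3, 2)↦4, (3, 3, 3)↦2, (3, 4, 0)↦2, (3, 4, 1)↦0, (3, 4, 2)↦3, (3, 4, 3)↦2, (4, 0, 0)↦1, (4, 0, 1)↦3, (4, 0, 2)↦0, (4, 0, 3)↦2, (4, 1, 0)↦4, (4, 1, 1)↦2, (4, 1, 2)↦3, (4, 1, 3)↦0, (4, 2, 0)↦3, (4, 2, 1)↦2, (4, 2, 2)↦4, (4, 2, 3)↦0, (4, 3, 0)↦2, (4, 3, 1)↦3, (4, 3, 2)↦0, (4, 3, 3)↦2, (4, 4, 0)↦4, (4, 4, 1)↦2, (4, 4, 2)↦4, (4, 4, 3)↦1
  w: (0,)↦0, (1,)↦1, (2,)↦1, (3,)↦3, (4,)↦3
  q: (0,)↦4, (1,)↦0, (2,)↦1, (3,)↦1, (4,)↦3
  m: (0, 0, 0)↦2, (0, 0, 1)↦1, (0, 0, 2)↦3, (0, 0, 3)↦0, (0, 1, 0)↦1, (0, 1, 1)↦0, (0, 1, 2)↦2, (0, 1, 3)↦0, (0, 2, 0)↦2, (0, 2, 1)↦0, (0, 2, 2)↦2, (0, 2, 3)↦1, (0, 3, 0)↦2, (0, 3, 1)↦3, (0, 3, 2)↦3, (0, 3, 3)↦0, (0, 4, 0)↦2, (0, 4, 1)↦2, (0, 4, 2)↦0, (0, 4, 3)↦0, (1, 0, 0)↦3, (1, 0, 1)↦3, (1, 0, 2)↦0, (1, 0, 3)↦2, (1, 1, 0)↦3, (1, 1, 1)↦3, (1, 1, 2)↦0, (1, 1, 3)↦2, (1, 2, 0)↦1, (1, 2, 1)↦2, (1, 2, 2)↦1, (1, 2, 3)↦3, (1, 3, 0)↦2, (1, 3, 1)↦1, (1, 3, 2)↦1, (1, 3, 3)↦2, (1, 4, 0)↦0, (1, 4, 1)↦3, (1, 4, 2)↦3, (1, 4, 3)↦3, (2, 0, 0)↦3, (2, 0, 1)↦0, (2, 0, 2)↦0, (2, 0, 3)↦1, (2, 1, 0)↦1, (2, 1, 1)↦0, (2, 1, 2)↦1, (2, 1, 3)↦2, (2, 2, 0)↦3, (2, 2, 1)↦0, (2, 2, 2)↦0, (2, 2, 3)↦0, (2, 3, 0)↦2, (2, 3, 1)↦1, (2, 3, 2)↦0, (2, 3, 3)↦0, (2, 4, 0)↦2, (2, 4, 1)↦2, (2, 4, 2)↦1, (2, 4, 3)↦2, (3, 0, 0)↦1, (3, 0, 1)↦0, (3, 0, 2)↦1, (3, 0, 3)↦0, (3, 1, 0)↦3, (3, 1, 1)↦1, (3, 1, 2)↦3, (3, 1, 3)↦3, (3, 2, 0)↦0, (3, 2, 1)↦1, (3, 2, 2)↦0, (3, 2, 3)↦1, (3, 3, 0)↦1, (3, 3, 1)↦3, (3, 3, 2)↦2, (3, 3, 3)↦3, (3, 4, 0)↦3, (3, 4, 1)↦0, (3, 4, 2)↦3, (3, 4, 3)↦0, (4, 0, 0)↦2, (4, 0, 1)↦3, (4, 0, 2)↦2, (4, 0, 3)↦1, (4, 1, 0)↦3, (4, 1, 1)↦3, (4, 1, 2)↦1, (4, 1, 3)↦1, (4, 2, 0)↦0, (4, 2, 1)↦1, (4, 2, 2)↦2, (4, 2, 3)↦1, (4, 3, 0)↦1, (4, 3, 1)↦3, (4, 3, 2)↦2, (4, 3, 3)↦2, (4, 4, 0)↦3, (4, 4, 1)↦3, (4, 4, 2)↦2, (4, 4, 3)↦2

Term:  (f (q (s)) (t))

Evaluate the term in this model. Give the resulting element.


value = 1

  s = 0
  (q (s)) = q(0,) = 4
  t = 1
  (f (q (s)) (t)) = f(4, 1) = 1


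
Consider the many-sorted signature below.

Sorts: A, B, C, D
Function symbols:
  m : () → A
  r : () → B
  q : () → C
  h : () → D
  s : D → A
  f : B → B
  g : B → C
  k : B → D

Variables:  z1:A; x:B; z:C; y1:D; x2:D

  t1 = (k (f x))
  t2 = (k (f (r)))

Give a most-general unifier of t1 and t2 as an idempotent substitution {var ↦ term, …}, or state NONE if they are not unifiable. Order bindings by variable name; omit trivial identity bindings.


{x ↦ (r)}


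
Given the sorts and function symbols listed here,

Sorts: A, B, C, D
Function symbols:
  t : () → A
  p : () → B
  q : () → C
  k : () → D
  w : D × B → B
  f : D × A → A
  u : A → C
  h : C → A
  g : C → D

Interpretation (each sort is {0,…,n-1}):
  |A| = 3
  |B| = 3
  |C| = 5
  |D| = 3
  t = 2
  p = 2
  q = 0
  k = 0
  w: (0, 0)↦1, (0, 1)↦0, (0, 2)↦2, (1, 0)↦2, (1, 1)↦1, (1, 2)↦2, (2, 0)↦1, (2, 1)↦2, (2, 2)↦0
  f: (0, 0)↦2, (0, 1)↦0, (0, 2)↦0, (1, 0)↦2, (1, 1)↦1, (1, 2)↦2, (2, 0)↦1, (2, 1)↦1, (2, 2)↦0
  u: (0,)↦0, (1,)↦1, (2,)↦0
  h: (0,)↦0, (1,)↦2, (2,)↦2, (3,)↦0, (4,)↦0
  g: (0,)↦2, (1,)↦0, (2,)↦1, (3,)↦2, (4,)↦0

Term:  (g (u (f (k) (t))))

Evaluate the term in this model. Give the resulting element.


value = 2

  k = 0
  t = 2
  (f (k) (t)) = f(0, 2) = 0
  (u (f (k) (t))) = u(0,) = 0
  (g (u (f (k) (t)))) = g(0,) = 2


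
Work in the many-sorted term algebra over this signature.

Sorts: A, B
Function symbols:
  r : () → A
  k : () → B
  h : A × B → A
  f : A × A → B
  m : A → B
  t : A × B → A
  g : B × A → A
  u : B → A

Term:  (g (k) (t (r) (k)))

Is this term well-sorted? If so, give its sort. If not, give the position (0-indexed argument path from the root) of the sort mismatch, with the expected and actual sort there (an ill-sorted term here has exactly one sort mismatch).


well-sorted; sort = A

  (k) : B
    (r) : A
    (k) : B
  (t (r) (k)) : A
(g (k) (t (r) (k))) : A


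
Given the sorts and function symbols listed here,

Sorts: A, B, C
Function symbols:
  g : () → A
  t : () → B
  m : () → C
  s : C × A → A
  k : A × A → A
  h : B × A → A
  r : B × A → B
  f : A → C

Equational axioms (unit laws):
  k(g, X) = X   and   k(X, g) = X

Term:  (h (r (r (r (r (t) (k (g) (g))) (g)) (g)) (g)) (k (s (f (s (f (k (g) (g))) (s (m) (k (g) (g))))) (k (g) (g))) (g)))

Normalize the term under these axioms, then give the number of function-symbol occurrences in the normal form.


1. (h (r (r (r (r (t) (k (g) (g))) (g)) (g)) (g)) (k (s (f (s (f (k (g) (g))) (s (m) (k (g) (g))))) (k (g) (g))) (g)))  →  (h (r (r (r (r (t) (g)) (g)) (g)) (g)) (k (s (f (s (f (k (g) (g))) (s (m) (k (g) (g))))) (k (g) (g))) (g)))
2. (h (r (r (r (r (t) (g)) (g)) (g)) (g)) (k (s (f (s (f (k (g) (g))) (s (m) (k (g) (g))))) (k (g) (g))) (g)))  →  (h (r (r (r (r (t) (g)) (g)) (g)) (g)) (s (f (s (f (k (g) (g))) (s (m) (k (g) (g))))) (k (g) (g))))
3. (h (r (r (r (r (t) (g)) (g)) (g)) (g)) (s (f (s (f (k (g) (g))) (s (m) (k (g) (g))))) (k (g) (g))))  →  (h (r (r (r (r (t) (g)) (g)) (g)) (g)) (s (f (s (f (g)) (s (m) (k (g) (g))))) (k (g) (g))))
4. (h (r (r (r (r (t) (g)) (g)) (g)) (g)) (s (f (s (f (g)) (s (m) (k (g) (g))))) (k (g) (g))))  →  (h (r (r (r (r (t) (g)) (g)) (g)) (g)) (s (f (s (f (g)) (s (m) (g)))) (k (g) (g))))
5. (h (r (r (r (r (t) (g)) (g)) (g)) (g)) (s (f (s (f (g)) (s (m) (g)))) (k (g) (g))))  →  (h (r (r (r (r (t) (g)) (g)) (g)) (g)) (s (f (s (f (g)) (s (m) (g)))) (g)))
normal form: (h (r (r (r (r (t) (g)) (g)) (g)) (g)) (s (f (s (f (g)) (s (m) (g)))) (g)))

size = 19


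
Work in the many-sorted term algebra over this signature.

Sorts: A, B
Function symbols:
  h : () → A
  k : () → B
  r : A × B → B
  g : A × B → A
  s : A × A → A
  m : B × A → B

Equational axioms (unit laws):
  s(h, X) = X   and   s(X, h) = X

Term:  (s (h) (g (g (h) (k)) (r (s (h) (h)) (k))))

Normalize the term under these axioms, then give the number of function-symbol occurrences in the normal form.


1. (s (h) (g (g (h) (k)) (r (s (h) (h)) (k))))  →  (g (g (h) (k)) (r (s (h) (h)) (k)))
2. (g (g (h) (k)) (r (s (h) (h)) (k)))  →  (g (g (h) (k)) (r (h) (k)))
normal form: (g (g (h) (k)) (r (h) (k)))

size = 7


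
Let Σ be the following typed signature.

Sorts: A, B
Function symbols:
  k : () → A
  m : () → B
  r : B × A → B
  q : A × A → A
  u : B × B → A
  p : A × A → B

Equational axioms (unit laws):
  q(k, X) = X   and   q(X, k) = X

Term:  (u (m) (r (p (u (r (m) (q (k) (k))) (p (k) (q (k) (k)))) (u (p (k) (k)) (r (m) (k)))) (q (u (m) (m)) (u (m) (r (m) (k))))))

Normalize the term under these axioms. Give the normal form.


1. (u (m) (r (p (u (r (m) (q (k) (k))) (p (k) (q (k) (k)))) (u (p (k) (k)) (r (m) (k)))) (q (u (m) (m)) (u (m) (r (m) (k))))))  →  (u (m) (r (p (u (r (m) (k)) (p (k) (q (k) (k)))) (u (p (k) (k)) (r (m) (k)))) (q (u (m) (m)) (u (m) (r (m) (k))))))
2. (u (m) (r (p (u (r (m) (k)) (p (k) (q (k) (k)))) (u (p (k) (k)) (r (m) (k)))) (q (u (m) (m)) (u (m) (r (m) (k))))))  →  (u (m) (r (p (u (r (m) (k)) (p (k) (k))) (u (p (k) (k)) (r (m) (k)))) (q (u (m) (m)) (u (m) (r (m) (k))))))

normal form = (u (m) (r (p (u (r (m) (k)) (p (k) (k))) (u (p (k) (k)) (r (m) (k)))) (q (u (m) (m)) (u (m) (r (m) (k))))))


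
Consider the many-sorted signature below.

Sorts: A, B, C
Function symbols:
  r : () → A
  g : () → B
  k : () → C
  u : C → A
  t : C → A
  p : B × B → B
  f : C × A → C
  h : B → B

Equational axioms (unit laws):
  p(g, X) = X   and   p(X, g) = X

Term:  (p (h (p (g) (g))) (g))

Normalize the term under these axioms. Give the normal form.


normal form = (h (g))

1. (p (h (p (g) (g))) (g))  →  (h (p (g) (g)))
2. (h (p (g) (g)))  →  (h (g))


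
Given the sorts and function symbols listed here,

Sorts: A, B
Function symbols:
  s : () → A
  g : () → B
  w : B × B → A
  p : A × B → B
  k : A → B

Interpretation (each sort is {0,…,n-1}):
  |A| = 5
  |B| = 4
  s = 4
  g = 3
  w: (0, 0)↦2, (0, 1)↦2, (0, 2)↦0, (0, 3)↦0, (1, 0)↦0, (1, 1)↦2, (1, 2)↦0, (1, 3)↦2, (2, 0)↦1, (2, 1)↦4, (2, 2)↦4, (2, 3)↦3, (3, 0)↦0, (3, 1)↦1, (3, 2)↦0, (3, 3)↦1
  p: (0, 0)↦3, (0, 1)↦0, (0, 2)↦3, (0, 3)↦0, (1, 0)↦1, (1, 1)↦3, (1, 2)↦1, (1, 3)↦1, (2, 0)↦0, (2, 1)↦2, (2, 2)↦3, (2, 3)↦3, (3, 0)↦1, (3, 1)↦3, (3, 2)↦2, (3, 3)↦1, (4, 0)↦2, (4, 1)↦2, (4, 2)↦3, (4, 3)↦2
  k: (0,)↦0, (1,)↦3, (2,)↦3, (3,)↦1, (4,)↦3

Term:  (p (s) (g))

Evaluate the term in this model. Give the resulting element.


value = 2

  s = 4
  g = 3
  (p (s) (g)) = p(4, 3) = 2


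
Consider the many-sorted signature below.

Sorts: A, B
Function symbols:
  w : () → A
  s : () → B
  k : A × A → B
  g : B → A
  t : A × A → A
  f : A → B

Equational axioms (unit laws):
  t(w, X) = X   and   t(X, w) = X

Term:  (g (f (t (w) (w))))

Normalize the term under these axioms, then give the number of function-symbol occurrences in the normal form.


size = 3

1. (g (f (t (w) (w))))  →  (g (f (w)))
normal form: (g (f (w)))


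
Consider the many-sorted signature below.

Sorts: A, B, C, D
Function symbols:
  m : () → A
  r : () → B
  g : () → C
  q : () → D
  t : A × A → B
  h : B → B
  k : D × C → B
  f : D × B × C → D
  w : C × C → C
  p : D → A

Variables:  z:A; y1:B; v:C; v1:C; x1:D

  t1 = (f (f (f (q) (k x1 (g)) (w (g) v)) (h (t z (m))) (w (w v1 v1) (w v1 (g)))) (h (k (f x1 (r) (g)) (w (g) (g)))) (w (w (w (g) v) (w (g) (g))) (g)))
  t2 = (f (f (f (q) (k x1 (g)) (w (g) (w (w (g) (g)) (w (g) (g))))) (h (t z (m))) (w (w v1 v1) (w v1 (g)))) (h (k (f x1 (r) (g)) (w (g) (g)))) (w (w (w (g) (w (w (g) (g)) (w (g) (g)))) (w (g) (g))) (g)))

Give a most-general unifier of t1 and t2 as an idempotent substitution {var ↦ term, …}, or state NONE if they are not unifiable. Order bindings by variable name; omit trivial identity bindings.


{v ↦ (w (w (g) (g)) (w (g) (g)))}


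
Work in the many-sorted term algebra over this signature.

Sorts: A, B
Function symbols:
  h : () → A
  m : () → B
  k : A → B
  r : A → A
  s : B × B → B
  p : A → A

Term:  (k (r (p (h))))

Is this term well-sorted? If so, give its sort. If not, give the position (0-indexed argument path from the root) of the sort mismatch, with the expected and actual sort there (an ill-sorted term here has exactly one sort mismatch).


well-sorted; sort = B

      (h) : A
    (p (h)) : A
  (r (p (h))) : A
(k (r (p (h)))) : B


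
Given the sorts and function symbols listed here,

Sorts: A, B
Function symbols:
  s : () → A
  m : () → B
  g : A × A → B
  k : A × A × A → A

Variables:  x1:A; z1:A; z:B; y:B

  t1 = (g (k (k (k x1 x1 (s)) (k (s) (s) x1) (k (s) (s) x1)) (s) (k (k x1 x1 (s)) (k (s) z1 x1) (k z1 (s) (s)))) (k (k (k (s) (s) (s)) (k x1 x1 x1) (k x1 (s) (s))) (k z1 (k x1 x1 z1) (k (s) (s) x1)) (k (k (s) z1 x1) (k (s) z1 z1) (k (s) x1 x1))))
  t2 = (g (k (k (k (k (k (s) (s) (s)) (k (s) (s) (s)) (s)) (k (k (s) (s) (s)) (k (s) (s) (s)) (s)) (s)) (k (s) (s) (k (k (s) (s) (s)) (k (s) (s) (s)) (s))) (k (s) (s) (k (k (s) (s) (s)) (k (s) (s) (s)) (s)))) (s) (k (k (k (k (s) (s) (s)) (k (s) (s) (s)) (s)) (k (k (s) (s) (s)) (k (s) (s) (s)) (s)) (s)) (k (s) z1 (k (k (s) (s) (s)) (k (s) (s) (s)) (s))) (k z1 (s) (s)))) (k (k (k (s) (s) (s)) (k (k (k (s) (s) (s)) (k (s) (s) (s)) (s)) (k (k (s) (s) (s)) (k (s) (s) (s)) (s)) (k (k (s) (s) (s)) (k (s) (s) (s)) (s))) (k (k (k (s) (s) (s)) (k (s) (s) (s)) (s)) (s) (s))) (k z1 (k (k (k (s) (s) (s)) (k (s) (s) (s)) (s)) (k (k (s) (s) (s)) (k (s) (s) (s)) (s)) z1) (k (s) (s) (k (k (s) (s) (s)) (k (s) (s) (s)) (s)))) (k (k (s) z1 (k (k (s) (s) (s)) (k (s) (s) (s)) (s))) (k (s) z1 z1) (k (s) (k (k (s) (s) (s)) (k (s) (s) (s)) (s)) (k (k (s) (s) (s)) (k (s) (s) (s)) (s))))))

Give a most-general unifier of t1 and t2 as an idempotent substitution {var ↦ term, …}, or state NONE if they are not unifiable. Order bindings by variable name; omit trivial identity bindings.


{x1 ↦ (k (k (s) (s) (s)) (k (s) (s) (s)) (s))}
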